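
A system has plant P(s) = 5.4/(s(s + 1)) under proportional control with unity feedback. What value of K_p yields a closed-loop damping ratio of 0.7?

K_p = 0.0945

Closed-loop characteristic equation: s² + 1s + K_p·5.4 = 0.
So ω_n = √(5.4K_p) and 2ζω_n = 1, giving ζ = 1/(2√(5.4K_p)).
Setting ζ = 0.7: √(5.4K_p) = 1/(2·0.7) = 0.7143, so K_p = 0.5102/5.4 = 0.0945.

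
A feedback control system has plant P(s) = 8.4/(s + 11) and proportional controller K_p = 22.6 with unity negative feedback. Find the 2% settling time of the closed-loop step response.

T_s ≈ 0.0199 s

Closed-loop transfer function: T(s) = K_p·P(s)/(1 + K_p·P(s)) = 189.8/(s + 11 + 189.8) = 189.8/(s + 200.8).
Time constant τ = 1/200.8 = 0.004979 s, so the 2% settling time is about 4τ = 0.0199 s.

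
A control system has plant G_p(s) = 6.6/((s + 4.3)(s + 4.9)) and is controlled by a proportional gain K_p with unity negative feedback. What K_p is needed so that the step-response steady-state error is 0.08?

K_p = 36.7

Steady-state error for a unit step on this type-0 loop is 1/(1 + K_p·G_p(0)).
G_p(0) = 0.3132. Require 1/(1 + K_p·0.3132) = 0.08, so 1 + 0.3132·K_p = 12.5.
K_p = (12.5 − 1)/0.3132 = 36.7.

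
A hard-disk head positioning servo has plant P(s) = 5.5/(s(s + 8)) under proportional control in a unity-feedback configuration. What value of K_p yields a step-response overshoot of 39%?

From %OS = 100·exp(−πζ/√(1−ζ²)) = 39%, ζ = −ln(0.39)/√(π²+ln²(0.39)) = 0.2871.
Characteristic equation s² + 8s + 5.5K_p = 0 gives ζ = 8/(2√(5.5K_p)).
Setting ζ = 0.2871: √(5.5K_p) = 8/(2·0.2871) = 13.93, so K_p = 194.1/5.5 = 35.3.

K_p = 35.3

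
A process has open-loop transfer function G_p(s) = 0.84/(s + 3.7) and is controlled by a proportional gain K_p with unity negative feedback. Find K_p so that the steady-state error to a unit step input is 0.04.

For a type-0 loop with proportional control, e_ss = 1/(1 + K_p·G_p(0)).
G_p(0) = 0.227. Require 1/(1 + K_p·0.227) = 0.04, so 1 + 0.227·K_p = 25.
K_p = (25 − 1)/0.227 = 106.

K_p = 106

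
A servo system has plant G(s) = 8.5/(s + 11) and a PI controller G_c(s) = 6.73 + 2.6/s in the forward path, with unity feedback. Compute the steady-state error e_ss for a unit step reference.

The open loop G_c(s)G(s) has a pole at the origin (type 1), so the static position error constant is infinite and e_ss = 1/(1+∞) = 0.

0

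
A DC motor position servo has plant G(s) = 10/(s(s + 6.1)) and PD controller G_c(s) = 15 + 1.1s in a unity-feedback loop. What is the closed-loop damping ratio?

Forward path: (15 + 1.1s)·10/(s(s+6.1)). The closed-loop characteristic equation is s² + (6.1 + 10·1.1)s + 10·15 = 0.
That is s² + 17.1s + 150 = 0, so ω_n = 12.25 rad/s and ζ = 17.1/(2·12.25) = 0.6981.

ζ = 0.698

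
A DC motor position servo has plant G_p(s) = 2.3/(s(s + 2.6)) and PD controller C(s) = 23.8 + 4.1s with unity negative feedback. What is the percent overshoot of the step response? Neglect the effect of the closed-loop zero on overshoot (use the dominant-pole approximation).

Forward path: (23.8 + 4.1s)·2.3/(s(s+2.6)). The closed-loop characteristic equation is s² + (2.6 + 2.3·4.1)s + 2.3·23.8 = 0.
That is s² + 12.03s + 54.74 = 0, so ω_n = 7.399 rad/s and ζ = 12.03/(2·7.399) = 0.813.
%OS = 100·exp(−πζ/√(1−ζ²)) = 1.24%.

1.24%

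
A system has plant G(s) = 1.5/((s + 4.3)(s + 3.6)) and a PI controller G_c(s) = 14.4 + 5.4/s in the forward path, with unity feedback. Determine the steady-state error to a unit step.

The open loop G_c(s)G(s) has a pole at the origin (type 1), so the static position error constant is infinite and e_ss = 1/(1+∞) = 0.

0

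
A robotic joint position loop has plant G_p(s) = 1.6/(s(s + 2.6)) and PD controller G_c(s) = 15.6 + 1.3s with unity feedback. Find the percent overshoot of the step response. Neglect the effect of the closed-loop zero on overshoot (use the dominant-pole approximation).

Forward path: (15.6 + 1.3s)·1.6/(s(s+2.6)). The closed-loop characteristic equation is s² + (2.6 + 1.6·1.3)s + 1.6·15.6 = 0.
That is s² + 4.68s + 24.96 = 0, so ω_n = 4.996 rad/s and ζ = 4.68/(2·4.996) = 0.4684.
%OS = 100·exp(−πζ/√(1−ζ²)) = 18.9%.

18.9%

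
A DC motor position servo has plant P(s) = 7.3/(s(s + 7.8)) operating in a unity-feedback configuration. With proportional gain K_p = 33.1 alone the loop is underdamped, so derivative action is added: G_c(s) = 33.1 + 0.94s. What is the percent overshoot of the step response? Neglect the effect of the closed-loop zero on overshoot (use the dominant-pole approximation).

Forward path: (33.1 + 0.94s)·7.3/(s(s+7.8)). The closed-loop characteristic equation is s² + (7.8 + 7.3·0.94)s + 7.3·33.1 = 0.
That is s² + 14.66s + 241.6 = 0, so ω_n = 15.54 rad/s and ζ = 14.66/(2·15.54) = 0.4716.
%OS = 100·exp(−πζ/√(1−ζ²)) = 18.6%.

18.6%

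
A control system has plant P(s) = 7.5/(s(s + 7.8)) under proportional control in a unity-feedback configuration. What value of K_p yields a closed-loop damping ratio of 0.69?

Closed-loop characteristic equation: s² + 7.8s + K_p·7.5 = 0.
So ω_n = √(7.5K_p) and 2ζω_n = 7.8, giving ζ = 7.8/(2√(7.5K_p)).
Setting ζ = 0.69: √(7.5K_p) = 7.8/(2·0.69) = 5.652, so K_p = 31.95/7.5 = 4.26.

K_p = 4.26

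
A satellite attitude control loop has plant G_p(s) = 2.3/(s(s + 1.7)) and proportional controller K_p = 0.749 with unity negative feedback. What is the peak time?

T_p = 3.14 s

From 1 + K_pG_p(s) = 0: s² + 1.7s + 1.723 = 0 ⇒ ω_n = 1.313, ζ = 0.6476.
Damped frequency ω_d = ω_n√(1−ζ²) = 1 rad/s, so peak time T_p = π/ω_d = 3.14 s.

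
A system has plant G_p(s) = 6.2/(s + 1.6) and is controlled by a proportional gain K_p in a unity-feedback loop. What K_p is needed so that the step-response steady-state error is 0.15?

K_p = 1.46

Steady-state error for a unit step on this type-0 loop is 1/(1 + K_p·G_p(0)).
G_p(0) = 3.875. Require 1/(1 + K_p·3.875) = 0.15, so 1 + 3.875·K_p = 6.667.
K_p = (6.667 − 1)/3.875 = 1.46.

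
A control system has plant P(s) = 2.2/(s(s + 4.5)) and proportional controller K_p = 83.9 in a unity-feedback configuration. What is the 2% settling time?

T_s ≈ 1.78 s

From 1 + K_pP(s) = 0: s² + 4.5s + 184.6 = 0 ⇒ ω_n = 13.59, ζ = 0.1656.
2% settling time T_s ≈ 4/(ζω_n) = 4/2.25 = 1.78 s.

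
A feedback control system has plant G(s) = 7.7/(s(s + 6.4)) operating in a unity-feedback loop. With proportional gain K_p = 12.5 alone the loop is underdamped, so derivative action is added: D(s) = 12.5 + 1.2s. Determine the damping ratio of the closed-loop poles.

Forward path: (12.5 + 1.2s)·7.7/(s(s+6.4)). The closed-loop characteristic equation is s² + (6.4 + 7.7·1.2)s + 7.7·12.5 = 0.
That is s² + 15.64s + 96.25 = 0, so ω_n = 9.811 rad/s and ζ = 15.64/(2·9.811) = 0.7971.

ζ = 0.797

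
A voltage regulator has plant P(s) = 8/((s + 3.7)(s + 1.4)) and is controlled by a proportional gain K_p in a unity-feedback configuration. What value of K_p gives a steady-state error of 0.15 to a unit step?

K_p = 3.67

The loop is type 0, so e_ss(step) = 1/(1 + K_pos) with K_pos = K_p·P(0).
P(0) = 1.544. Require 1/(1 + K_p·1.544) = 0.15, so 1 + 1.544·K_p = 6.667.
K_p = (6.667 − 1)/1.544 = 3.67.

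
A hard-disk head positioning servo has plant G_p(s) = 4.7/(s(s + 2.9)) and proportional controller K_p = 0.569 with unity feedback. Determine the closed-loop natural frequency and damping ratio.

1 + K_p·G_p(s) = 0 gives s² + 2.9s + 2.674 = 0.
Matching s² + 2ζω_n s + ω_n²: ω_n = √2.674 = 1.635 rad/s and 2ζω_n = 2.9, so ζ = 2.9/(2·1.635) = 0.887.

ω_n = 1.64 rad/s, ζ = 0.887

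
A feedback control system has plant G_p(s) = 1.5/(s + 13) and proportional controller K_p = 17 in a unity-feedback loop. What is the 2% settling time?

Closed-loop transfer function: T(s) = K_p·G_p(s)/(1 + K_p·G_p(s)) = 25.5/(s + 13 + 25.5) = 25.5/(s + 38.5).
Time constant τ = 1/38.5 = 0.02597 s, so the 2% settling time is about 4τ = 0.104 s.

T_s ≈ 0.104 s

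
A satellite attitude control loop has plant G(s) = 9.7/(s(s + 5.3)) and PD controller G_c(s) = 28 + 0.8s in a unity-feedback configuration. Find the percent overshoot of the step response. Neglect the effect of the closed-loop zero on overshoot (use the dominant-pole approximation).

Forward path: (28 + 0.8s)·9.7/(s(s+5.3)). The closed-loop characteristic equation is s² + (5.3 + 9.7·0.8)s + 9.7·28 = 0.
That is s² + 13.06s + 271.6 = 0, so ω_n = 16.48 rad/s and ζ = 13.06/(2·16.48) = 0.3962.
%OS = 100·exp(−πζ/√(1−ζ²)) = 25.8%.

25.8%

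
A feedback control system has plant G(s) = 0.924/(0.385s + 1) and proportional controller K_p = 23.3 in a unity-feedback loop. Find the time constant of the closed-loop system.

Closed loop: T(s) = K_p·G/(1+K_p·G) = 21.53/(0.385s + 1 + 21.53), with pole at s = −(1 + 21.53)/0.385 = −58.52.
Closed-loop time constant τ = 1/58.52 = 0.0171 s.

τ = 0.0171 s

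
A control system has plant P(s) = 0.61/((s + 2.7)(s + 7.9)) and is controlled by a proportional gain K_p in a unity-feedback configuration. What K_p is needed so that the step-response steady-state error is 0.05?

The loop is type 0, so e_ss(step) = 1/(1 + K_pos) with K_pos = K_p·P(0).
P(0) = 0.0286. Require 1/(1 + K_p·0.0286) = 0.05, so 1 + 0.0286·K_p = 20.
K_p = (20 − 1)/0.0286 = 664.

K_p = 664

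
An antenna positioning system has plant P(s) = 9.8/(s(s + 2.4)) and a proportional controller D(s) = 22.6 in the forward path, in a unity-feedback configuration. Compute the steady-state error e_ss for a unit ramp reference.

The loop has one pole at the origin (type 1). Velocity error constant K_v = lim_{s→0} s·D(s)P(s) = 22.6·9.8/2.4 = 92.28.
Steady-state error to a unit ramp: e_ss = 1/K_v = 0.0108.

0.0108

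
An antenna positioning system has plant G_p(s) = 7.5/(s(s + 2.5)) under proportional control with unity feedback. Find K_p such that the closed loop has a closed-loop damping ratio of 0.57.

K_p = 0.641

Closed-loop characteristic equation: s² + 2.5s + K_p·7.5 = 0.
So ω_n = √(7.5K_p) and 2ζω_n = 2.5, giving ζ = 2.5/(2√(7.5K_p)).
Setting ζ = 0.57: √(7.5K_p) = 2.5/(2·0.57) = 2.193, so K_p = 4.809/7.5 = 0.641.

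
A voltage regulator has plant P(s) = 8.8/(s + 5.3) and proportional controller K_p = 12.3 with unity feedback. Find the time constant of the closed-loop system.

τ = 0.00881 s

Closed-loop transfer function: T(s) = K_p·P(s)/(1 + K_p·P(s)) = 108.2/(s + 5.3 + 108.2) = 108.2/(s + 113.5).
Time constant τ = 1/113.5 = 0.00881 s.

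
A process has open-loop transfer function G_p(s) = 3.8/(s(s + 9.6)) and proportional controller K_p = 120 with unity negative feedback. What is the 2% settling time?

From 1 + K_pG_p(s) = 0: s² + 9.6s + 456 = 0 ⇒ ω_n = 21.35, ζ = 0.2248.
2% settling time T_s ≈ 4/(ζω_n) = 4/4.8 = 0.833 s.

T_s ≈ 0.833 s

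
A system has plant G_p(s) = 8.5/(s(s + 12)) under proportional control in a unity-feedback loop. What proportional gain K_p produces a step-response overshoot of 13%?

From %OS = 100·exp(−πζ/√(1−ζ²)) = 13%, ζ = −ln(0.13)/√(π²+ln²(0.13)) = 0.5446.
Characteristic equation s² + 12s + 8.5K_p = 0 gives ζ = 12/(2√(8.5K_p)).
Setting ζ = 0.5446: √(8.5K_p) = 12/(2·0.5446) = 11.02, so K_p = 121.4/8.5 = 14.3.

K_p = 14.3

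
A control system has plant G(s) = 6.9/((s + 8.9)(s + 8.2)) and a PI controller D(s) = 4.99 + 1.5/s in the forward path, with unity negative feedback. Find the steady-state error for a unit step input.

0

The open loop D(s)G(s) has a pole at the origin (type 1), so the static position error constant is infinite and e_ss = 1/(1+∞) = 0.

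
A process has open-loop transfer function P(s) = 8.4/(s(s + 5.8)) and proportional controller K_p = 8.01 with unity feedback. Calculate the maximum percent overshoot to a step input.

The closed-loop denominator s² + 5.8s + 67.28 gives ω_n = √67.28 = 8.203 and ζ = 5.8/(2ω_n) = 0.3535.
%OS = 100·exp(−πζ/√(1−ζ²)) = 100·exp(−π·0.3535/√0.875) = 30.5%.

30.5%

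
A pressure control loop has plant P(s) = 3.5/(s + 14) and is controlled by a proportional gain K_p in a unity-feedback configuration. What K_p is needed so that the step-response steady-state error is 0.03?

Steady-state error for a unit step on this type-0 loop is 1/(1 + K_p·P(0)).
P(0) = 0.25. Require 1/(1 + K_p·0.25) = 0.03, so 1 + 0.25·K_p = 33.33.
K_p = (33.33 − 1)/0.25 = 129.

K_p = 129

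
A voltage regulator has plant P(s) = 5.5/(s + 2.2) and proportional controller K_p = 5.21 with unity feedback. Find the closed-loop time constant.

τ = 0.0324 s

Closed-loop transfer function: T(s) = K_p·P(s)/(1 + K_p·P(s)) = 28.66/(s + 2.2 + 28.66) = 28.66/(s + 30.86).
Time constant τ = 1/30.86 = 0.0324 s.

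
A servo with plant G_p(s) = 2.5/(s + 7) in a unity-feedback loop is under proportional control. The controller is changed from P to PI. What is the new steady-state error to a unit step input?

The integrator makes K_pos = lim_{s→0} C(s)G(s) infinite, so e_ss = 1/(1+K_pos) = 0.

0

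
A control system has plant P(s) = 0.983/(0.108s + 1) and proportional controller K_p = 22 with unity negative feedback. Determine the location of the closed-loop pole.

Closed loop: T(s) = K_p·P/(1+K_p·P) = 21.63/(0.108s + 1 + 21.63), with pole at s = −(1 + 21.63)/0.108 = −209.5.

s = -209.5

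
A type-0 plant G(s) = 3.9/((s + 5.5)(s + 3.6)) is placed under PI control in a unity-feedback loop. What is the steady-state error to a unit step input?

0

The PI controller's integrator makes the forward path type 1, so e_ss to a step is zero.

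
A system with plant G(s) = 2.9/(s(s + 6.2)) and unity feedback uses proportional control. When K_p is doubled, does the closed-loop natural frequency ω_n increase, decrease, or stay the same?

ω_n = √(2.9·K_p), which grows with K_p.

increase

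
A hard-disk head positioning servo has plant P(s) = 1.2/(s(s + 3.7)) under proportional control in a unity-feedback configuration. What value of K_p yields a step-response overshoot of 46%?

K_p = 49.5

From %OS = 100·exp(−πζ/√(1−ζ²)) = 46%, ζ = −ln(0.46)/√(π²+ln²(0.46)) = 0.24.
Characteristic equation s² + 3.7s + 1.2K_p = 0 gives ζ = 3.7/(2√(1.2K_p)).
Setting ζ = 0.24: √(1.2K_p) = 3.7/(2·0.24) = 7.71, so K_p = 59.44/1.2 = 49.5.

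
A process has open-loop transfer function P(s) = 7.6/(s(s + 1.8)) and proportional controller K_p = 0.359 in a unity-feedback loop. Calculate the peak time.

T_p = 2.27 s

Closed-loop characteristic equation: s² + 1.8s + 2.728 = 0, so ω_n = 1.652 rad/s and ζ = 1.8/(2·1.652) = 0.5449.
Damped frequency ω_d = ω_n√(1−ζ²) = 1.385 rad/s, so peak time T_p = π/ω_d = 2.27 s.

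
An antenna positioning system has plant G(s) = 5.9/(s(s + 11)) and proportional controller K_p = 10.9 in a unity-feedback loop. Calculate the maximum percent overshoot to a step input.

Closed-loop characteristic equation: s² + 11s + 64.31 = 0, so ω_n = 8.019 rad/s and ζ = 11/(2·8.019) = 0.6858.
%OS = 100·exp(−πζ/√(1−ζ²)) = 100·exp(−π·0.6858/√0.5296) = 5.18%.

5.18%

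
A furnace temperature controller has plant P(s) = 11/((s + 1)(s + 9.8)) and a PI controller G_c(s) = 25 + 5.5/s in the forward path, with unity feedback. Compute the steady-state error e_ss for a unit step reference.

The open loop G_c(s)P(s) has a pole at the origin (type 1), so the static position error constant is infinite and e_ss = 1/(1+∞) = 0.

0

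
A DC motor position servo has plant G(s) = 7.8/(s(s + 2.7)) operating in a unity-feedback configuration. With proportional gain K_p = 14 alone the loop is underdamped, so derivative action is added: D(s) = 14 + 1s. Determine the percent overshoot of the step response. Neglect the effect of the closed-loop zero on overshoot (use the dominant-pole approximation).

16.1%

Forward path: (14 + 1s)·7.8/(s(s+2.7)). The closed-loop characteristic equation is s² + (2.7 + 7.8·1)s + 7.8·14 = 0.
That is s² + 10.5s + 109.2 = 0, so ω_n = 10.45 rad/s and ζ = 10.5/(2·10.45) = 0.5024.
%OS = 100·exp(−πζ/√(1−ζ²)) = 16.1%.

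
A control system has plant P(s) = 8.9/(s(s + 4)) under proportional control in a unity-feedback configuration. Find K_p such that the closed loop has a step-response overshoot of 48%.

From %OS = 100·exp(−πζ/√(1−ζ²)) = 48%, ζ = −ln(0.48)/√(π²+ln²(0.48)) = 0.2275.
Characteristic equation s² + 4s + 8.9K_p = 0 gives ζ = 4/(2√(8.9K_p)).
Setting ζ = 0.2275: √(8.9K_p) = 4/(2·0.2275) = 8.791, so K_p = 77.28/8.9 = 8.68.

K_p = 8.68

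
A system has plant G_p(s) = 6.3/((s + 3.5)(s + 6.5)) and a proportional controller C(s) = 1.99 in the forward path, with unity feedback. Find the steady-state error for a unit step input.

0.645

The loop is type 0. Static position error constant K_pos = C(0)·G_p(0) = 1.99·0.2769 = 0.5511.
Steady-state error to a unit step: e_ss = 1/(1+K_pos) = 1/1.551 = 0.645.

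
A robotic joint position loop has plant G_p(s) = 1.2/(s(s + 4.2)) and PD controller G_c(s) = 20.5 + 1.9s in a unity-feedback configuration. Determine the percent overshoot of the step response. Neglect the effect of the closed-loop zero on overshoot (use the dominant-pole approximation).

Forward path: (20.5 + 1.9s)·1.2/(s(s+4.2)). The closed-loop characteristic equation is s² + (4.2 + 1.2·1.9)s + 1.2·20.5 = 0.
That is s² + 6.48s + 24.6 = 0, so ω_n = 4.96 rad/s and ζ = 6.48/(2·4.96) = 0.6532.
%OS = 100·exp(−πζ/√(1−ζ²)) = 6.65%.

6.65%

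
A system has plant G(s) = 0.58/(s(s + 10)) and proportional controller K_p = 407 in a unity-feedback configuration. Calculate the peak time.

T_p = 0.216 s

The closed-loop denominator s² + 10s + 236.1 gives ω_n = √236.1 = 15.36 and ζ = 10/(2ω_n) = 0.3254.
Damped frequency ω_d = ω_n√(1−ζ²) = 14.53 rad/s, so peak time T_p = π/ω_d = 0.216 s.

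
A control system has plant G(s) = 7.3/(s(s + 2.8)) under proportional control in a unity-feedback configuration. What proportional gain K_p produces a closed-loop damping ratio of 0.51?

K_p = 1.03

Closed-loop characteristic equation: s² + 2.8s + K_p·7.3 = 0.
So ω_n = √(7.3K_p) and 2ζω_n = 2.8, giving ζ = 2.8/(2√(7.3K_p)).
Setting ζ = 0.51: √(7.3K_p) = 2.8/(2·0.51) = 2.745, so K_p = 7.536/7.3 = 1.03.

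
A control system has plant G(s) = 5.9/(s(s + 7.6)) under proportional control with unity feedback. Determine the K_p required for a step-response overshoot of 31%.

From %OS = 100·exp(−πζ/√(1−ζ²)) = 31%, ζ = −ln(0.31)/√(π²+ln²(0.31)) = 0.3493.
Characteristic equation s² + 7.6s + 5.9K_p = 0 gives ζ = 7.6/(2√(5.9K_p)).
Setting ζ = 0.3493: √(5.9K_p) = 7.6/(2·0.3493) = 10.88, so K_p = 118.3/5.9 = 20.1.

K_p = 20.1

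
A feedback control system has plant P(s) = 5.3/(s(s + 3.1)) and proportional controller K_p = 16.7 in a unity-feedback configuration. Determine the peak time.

Closed-loop characteristic equation: s² + 3.1s + 88.51 = 0, so ω_n = 9.408 rad/s and ζ = 3.1/(2·9.408) = 0.1648.
Damped frequency ω_d = ω_n√(1−ζ²) = 9.279 rad/s, so peak time T_p = π/ω_d = 0.339 s.

T_p = 0.339 s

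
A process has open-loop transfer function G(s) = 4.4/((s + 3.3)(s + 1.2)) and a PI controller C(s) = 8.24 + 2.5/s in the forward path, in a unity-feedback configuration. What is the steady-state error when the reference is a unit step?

0

The open loop C(s)G(s) has a pole at the origin (type 1), so the static position error constant is infinite and e_ss = 1/(1+∞) = 0.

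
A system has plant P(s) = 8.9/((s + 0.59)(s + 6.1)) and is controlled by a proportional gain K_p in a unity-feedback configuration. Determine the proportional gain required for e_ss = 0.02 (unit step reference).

The loop is type 0, so e_ss(step) = 1/(1 + K_pos) with K_pos = K_p·P(0).
P(0) = 2.473. Require 1/(1 + K_p·2.473) = 0.02, so 1 + 2.473·K_p = 50.
K_p = (50 − 1)/2.473 = 19.8.

K_p = 19.8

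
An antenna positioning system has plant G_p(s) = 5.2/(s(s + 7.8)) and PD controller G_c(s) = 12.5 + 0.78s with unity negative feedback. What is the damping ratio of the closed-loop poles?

Forward path: (12.5 + 0.78s)·5.2/(s(s+7.8)). The closed-loop characteristic equation is s² + (7.8 + 5.2·0.78)s + 5.2·12.5 = 0.
That is s² + 11.86s + 65 = 0, so ω_n = 8.062 rad/s and ζ = 11.86/(2·8.062) = 0.7353.

ζ = 0.735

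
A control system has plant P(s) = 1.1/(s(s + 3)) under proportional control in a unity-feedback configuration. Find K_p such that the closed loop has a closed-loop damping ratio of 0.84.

Closed-loop characteristic equation: s² + 3s + K_p·1.1 = 0.
So ω_n = √(1.1K_p) and 2ζω_n = 3, giving ζ = 3/(2√(1.1K_p)).
Setting ζ = 0.84: √(1.1K_p) = 3/(2·0.84) = 1.786, so K_p = 3.189/1.1 = 2.9.

K_p = 2.9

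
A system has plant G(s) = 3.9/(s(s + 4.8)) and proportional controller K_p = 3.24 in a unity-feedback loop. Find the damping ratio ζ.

The closed-loop denominator is s(s+4.8) + 3.24·3.9 = s² + 4.8s + 12.64.
Matching s² + 2ζω_n s + ω_n²: ω_n = √12.64 = 3.555 rad/s and 2ζω_n = 4.8, so ζ = 4.8/(2·3.555) = 0.675.

ζ = 0.675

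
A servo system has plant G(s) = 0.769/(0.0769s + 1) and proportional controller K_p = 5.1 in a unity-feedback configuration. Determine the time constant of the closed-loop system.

Closed loop: T(s) = K_p·G/(1+K_p·G) = 3.922/(0.0769s + 1 + 3.922), with pole at s = −(1 + 3.922)/0.0769 = −64.
Closed-loop time constant τ = 1/64 = 0.0156 s.

τ = 0.0156 s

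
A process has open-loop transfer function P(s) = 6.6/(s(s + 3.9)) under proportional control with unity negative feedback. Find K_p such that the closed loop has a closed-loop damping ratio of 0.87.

K_p = 0.761

Closed-loop characteristic equation: s² + 3.9s + K_p·6.6 = 0.
So ω_n = √(6.6K_p) and 2ζω_n = 3.9, giving ζ = 3.9/(2√(6.6K_p)).
Setting ζ = 0.87: √(6.6K_p) = 3.9/(2·0.87) = 2.241, so K_p = 5.024/6.6 = 0.761.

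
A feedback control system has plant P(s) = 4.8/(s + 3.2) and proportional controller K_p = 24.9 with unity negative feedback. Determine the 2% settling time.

Closed-loop transfer function: T(s) = K_p·P(s)/(1 + K_p·P(s)) = 119.5/(s + 3.2 + 119.5) = 119.5/(s + 122.7).
Time constant τ = 1/122.7 = 0.008149 s, so the 2% settling time is about 4τ = 0.0326 s.

T_s ≈ 0.0326 s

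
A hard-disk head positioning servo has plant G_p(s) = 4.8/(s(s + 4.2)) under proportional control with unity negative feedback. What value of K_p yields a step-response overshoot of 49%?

From %OS = 100·exp(−πζ/√(1−ζ²)) = 49%, ζ = −ln(0.49)/√(π²+ln²(0.49)) = 0.2214.
Characteristic equation s² + 4.2s + 4.8K_p = 0 gives ζ = 4.2/(2√(4.8K_p)).
Setting ζ = 0.2214: √(4.8K_p) = 4.2/(2·0.2214) = 9.484, so K_p = 89.94/4.8 = 18.7.

K_p = 18.7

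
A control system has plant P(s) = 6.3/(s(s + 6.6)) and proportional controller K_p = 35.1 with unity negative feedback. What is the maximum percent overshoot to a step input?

Closed-loop characteristic equation: s² + 6.6s + 221.1 = 0, so ω_n = 14.87 rad/s and ζ = 6.6/(2·14.87) = 0.2219.
%OS = 100·exp(−πζ/√(1−ζ²)) = 100·exp(−π·0.2219/√0.9508) = 48.9%.

48.9%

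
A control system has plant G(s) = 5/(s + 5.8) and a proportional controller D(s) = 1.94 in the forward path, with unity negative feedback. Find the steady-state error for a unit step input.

0.374

The loop is type 0. Static position error constant K_pos = D(0)·G(0) = 1.94·0.8621 = 1.672.
Steady-state error to a unit step: e_ss = 1/(1+K_pos) = 1/2.672 = 0.374.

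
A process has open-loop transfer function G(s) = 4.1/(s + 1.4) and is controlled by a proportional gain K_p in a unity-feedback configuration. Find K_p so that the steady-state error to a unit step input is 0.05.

K_p = 6.49

Steady-state error for a unit step on this type-0 loop is 1/(1 + K_p·G(0)).
G(0) = 2.929. Require 1/(1 + K_p·2.929) = 0.05, so 1 + 2.929·K_p = 20.
K_p = (20 − 1)/2.929 = 6.49.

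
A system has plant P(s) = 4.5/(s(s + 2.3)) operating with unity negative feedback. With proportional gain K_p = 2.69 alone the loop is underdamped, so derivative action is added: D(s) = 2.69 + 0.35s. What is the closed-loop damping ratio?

Forward path: (2.69 + 0.35s)·4.5/(s(s+2.3)). The closed-loop characteristic equation is s² + (2.3 + 4.5·0.35)s + 4.5·2.69 = 0.
That is s² + 3.875s + 12.11 = 0, so ω_n = 3.479 rad/s and ζ = 3.875/(2·3.479) = 0.5569.

ζ = 0.557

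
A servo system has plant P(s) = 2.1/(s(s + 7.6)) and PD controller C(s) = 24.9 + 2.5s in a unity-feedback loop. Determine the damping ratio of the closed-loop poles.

Forward path: (24.9 + 2.5s)·2.1/(s(s+7.6)). The closed-loop characteristic equation is s² + (7.6 + 2.1·2.5)s + 2.1·24.9 = 0.
That is s² + 12.85s + 52.29 = 0, so ω_n = 7.231 rad/s and ζ = 12.85/(2·7.231) = 0.8885.

ζ = 0.889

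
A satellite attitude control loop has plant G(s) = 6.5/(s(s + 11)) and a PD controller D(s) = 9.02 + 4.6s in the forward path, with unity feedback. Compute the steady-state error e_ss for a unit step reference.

The open loop D(s)G(s) has a pole at the origin (type 1), so the static position error constant is infinite and e_ss = 1/(1+∞) = 0.

0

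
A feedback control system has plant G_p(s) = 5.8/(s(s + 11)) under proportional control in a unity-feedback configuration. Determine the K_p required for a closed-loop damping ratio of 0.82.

Closed-loop characteristic equation: s² + 11s + K_p·5.8 = 0.
So ω_n = √(5.8K_p) and 2ζω_n = 11, giving ζ = 11/(2√(5.8K_p)).
Setting ζ = 0.82: √(5.8K_p) = 11/(2·0.82) = 6.707, so K_p = 44.99/5.8 = 7.76.

K_p = 7.76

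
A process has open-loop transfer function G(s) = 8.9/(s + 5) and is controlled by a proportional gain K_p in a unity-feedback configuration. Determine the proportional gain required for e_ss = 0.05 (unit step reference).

Steady-state error for a unit step on this type-0 loop is 1/(1 + K_p·G(0)).
G(0) = 1.78. Require 1/(1 + K_p·1.78) = 0.05, so 1 + 1.78·K_p = 20.
K_p = (20 − 1)/1.78 = 10.7.

K_p = 10.7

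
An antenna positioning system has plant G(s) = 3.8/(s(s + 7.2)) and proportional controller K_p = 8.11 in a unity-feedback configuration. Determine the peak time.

The closed-loop denominator s² + 7.2s + 30.82 gives ω_n = √30.82 = 5.551 and ζ = 7.2/(2ω_n) = 0.6485.
Damped frequency ω_d = ω_n√(1−ζ²) = 4.226 rad/s, so peak time T_p = π/ω_d = 0.743 s.

T_p = 0.743 s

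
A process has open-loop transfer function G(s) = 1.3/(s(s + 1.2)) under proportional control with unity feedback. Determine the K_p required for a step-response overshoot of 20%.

From %OS = 100·exp(−πζ/√(1−ζ²)) = 20%, ζ = −ln(0.2)/√(π²+ln²(0.2)) = 0.4559.
Characteristic equation s² + 1.2s + 1.3K_p = 0 gives ζ = 1.2/(2√(1.3K_p)).
Setting ζ = 0.4559: √(1.3K_p) = 1.2/(2·0.4559) = 1.316, so K_p = 1.732/1.3 = 1.33.

K_p = 1.33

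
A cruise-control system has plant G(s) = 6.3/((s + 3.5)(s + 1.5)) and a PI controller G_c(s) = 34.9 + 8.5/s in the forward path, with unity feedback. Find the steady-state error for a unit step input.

The open loop G_c(s)G(s) has a pole at the origin (type 1), so the static position error constant is infinite and e_ss = 1/(1+∞) = 0.

0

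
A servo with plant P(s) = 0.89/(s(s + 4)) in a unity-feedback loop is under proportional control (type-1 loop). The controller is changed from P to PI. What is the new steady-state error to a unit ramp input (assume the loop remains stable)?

The integrator raises the loop to type 2, so K_v → ∞ and e_ss to a ramp is zero.

0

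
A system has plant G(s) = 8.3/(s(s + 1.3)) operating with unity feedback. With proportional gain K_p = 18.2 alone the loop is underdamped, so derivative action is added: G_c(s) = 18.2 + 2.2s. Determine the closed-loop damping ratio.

ζ = 0.796

Forward path: (18.2 + 2.2s)·8.3/(s(s+1.3)). The closed-loop characteristic equation is s² + (1.3 + 8.3·2.2)s + 8.3·18.2 = 0.
That is s² + 19.56s + 151.1 = 0, so ω_n = 12.29 rad/s and ζ = 19.56/(2·12.29) = 0.7957.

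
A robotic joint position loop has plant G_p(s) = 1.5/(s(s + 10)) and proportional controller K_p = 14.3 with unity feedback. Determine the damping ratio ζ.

ζ = 1.08

With unity feedback the closed-loop characteristic equation is s² + 10s + 14.3·1.5 = s² + 10s + 21.45 = 0.
So ω_n² = 21.45 ⇒ ω_n = 4.631 rad/s, and ζ = 10/(2ω_n) = 1.08.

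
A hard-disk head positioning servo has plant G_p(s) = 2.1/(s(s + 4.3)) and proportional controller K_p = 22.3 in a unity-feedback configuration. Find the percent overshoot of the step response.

35.4%

The closed-loop denominator s² + 4.3s + 46.83 gives ω_n = √46.83 = 6.843 and ζ = 4.3/(2ω_n) = 0.3142.
%OS = 100·exp(−πζ/√(1−ζ²)) = 100·exp(−π·0.3142/√0.9013) = 35.4%.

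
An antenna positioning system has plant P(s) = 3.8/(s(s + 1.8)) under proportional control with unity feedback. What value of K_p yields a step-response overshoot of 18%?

From %OS = 100·exp(−πζ/√(1−ζ²)) = 18%, ζ = −ln(0.18)/√(π²+ln²(0.18)) = 0.4791.
Characteristic equation s² + 1.8s + 3.8K_p = 0 gives ζ = 1.8/(2√(3.8K_p)).
Setting ζ = 0.4791: √(3.8K_p) = 1.8/(2·0.4791) = 1.878, so K_p = 3.529/3.8 = 0.929.

K_p = 0.929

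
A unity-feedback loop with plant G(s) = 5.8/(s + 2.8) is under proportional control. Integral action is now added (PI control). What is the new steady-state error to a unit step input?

Adding integral action puts a pole at s = 0 in the forward path, raising the system type to 1; a type-1 loop has zero steady-state error to a step.

0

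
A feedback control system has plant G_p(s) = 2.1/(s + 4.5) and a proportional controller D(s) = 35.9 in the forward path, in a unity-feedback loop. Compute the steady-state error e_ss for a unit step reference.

The loop is type 0. Static position error constant K_pos = D(0)·G_p(0) = 35.9·0.4667 = 16.75.
Steady-state error to a unit step: e_ss = 1/(1+K_pos) = 1/17.75 = 0.0563.

0.0563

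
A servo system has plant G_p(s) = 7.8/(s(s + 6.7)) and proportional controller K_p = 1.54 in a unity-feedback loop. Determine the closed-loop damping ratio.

ζ = 0.967

With unity feedback the closed-loop characteristic equation is s² + 6.7s + 1.54·7.8 = s² + 6.7s + 12.01 = 0.
So ω_n² = 12.01 ⇒ ω_n = 3.466 rad/s, and ζ = 6.7/(2ω_n) = 0.967.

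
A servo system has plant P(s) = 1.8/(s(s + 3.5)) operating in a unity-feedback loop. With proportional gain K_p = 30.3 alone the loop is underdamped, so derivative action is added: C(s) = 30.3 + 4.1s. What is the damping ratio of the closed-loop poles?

ζ = 0.737

Forward path: (30.3 + 4.1s)·1.8/(s(s+3.5)). The closed-loop characteristic equation is s² + (3.5 + 1.8·4.1)s + 1.8·30.3 = 0.
That is s² + 10.88s + 54.54 = 0, so ω_n = 7.385 rad/s and ζ = 10.88/(2·7.385) = 0.7366.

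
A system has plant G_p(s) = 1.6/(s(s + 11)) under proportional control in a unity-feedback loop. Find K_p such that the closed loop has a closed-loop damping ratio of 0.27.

K_p = 259

Closed-loop characteristic equation: s² + 11s + K_p·1.6 = 0.
So ω_n = √(1.6K_p) and 2ζω_n = 11, giving ζ = 11/(2√(1.6K_p)).
Setting ζ = 0.27: √(1.6K_p) = 11/(2·0.27) = 20.37, so K_p = 415/1.6 = 259.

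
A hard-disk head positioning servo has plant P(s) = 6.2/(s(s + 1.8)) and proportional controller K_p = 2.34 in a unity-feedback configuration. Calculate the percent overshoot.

46.6%

The closed-loop denominator s² + 1.8s + 14.51 gives ω_n = √14.51 = 3.809 and ζ = 1.8/(2ω_n) = 0.2363.
%OS = 100·exp(−πζ/√(1−ζ²)) = 100·exp(−π·0.2363/√0.9442) = 46.6%.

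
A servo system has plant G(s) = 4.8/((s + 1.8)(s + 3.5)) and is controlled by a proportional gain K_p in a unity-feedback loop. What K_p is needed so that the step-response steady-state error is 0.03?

K_p = 42.4

For a type-0 loop with proportional control, e_ss = 1/(1 + K_p·G(0)).
G(0) = 0.7619. Require 1/(1 + K_p·0.7619) = 0.03, so 1 + 0.7619·K_p = 33.33.
K_p = (33.33 − 1)/0.7619 = 42.4.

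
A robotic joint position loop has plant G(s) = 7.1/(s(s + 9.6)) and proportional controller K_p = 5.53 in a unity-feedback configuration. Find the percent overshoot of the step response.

The closed-loop denominator s² + 9.6s + 39.26 gives ω_n = √39.26 = 6.266 and ζ = 9.6/(2ω_n) = 0.766.
%OS = 100·exp(−πζ/√(1−ζ²)) = 100·exp(−π·0.766/√0.4132) = 2.37%.

2.37%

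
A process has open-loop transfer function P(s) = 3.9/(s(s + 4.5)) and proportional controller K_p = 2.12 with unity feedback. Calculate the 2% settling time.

T_s ≈ 1.78 s

Closed-loop characteristic equation: s² + 4.5s + 8.268 = 0, so ω_n = 2.875 rad/s and ζ = 4.5/(2·2.875) = 0.7825.
2% settling time T_s ≈ 4/(ζω_n) = 4/2.25 = 1.78 s.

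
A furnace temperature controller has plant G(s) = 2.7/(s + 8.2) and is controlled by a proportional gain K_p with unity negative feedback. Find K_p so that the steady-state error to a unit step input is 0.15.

K_p = 17.2

The loop is type 0, so e_ss(step) = 1/(1 + K_pos) with K_pos = K_p·G(0).
G(0) = 0.3293. Require 1/(1 + K_p·0.3293) = 0.15, so 1 + 0.3293·K_p = 6.667.
K_p = (6.667 − 1)/0.3293 = 17.2.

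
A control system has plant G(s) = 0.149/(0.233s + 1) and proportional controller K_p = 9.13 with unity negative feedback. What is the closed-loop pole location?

Closed loop: T(s) = K_p·G/(1+K_p·G) = 1.36/(0.233s + 1 + 1.36), with pole at s = −(1 + 1.36)/0.233 = −10.13.

s = -10.13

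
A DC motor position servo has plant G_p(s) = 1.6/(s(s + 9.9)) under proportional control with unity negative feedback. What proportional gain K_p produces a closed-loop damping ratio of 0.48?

Closed-loop characteristic equation: s² + 9.9s + K_p·1.6 = 0.
So ω_n = √(1.6K_p) and 2ζω_n = 9.9, giving ζ = 9.9/(2√(1.6K_p)).
Setting ζ = 0.48: √(1.6K_p) = 9.9/(2·0.48) = 10.31, so K_p = 106.3/1.6 = 66.5.

K_p = 66.5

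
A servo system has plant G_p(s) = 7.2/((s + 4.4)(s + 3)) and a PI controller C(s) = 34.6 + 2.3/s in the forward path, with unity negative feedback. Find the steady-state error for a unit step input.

0

The open loop C(s)G_p(s) has a pole at the origin (type 1), so the static position error constant is infinite and e_ss = 1/(1+∞) = 0.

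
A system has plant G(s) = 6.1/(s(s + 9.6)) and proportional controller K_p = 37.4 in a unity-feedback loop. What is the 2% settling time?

Closed-loop characteristic equation: s² + 9.6s + 228.1 = 0, so ω_n = 15.1 rad/s and ζ = 9.6/(2·15.1) = 0.3178.
2% settling time T_s ≈ 4/(ζω_n) = 4/4.8 = 0.833 s.

T_s ≈ 0.833 s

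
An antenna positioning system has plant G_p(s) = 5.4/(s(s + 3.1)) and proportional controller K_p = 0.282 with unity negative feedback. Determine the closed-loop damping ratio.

ζ = 1.26

With unity feedback the closed-loop characteristic equation is s² + 3.1s + 0.282·5.4 = s² + 3.1s + 1.523 = 0.
So ω_n² = 1.523 ⇒ ω_n = 1.234 rad/s, and ζ = 3.1/(2ω_n) = 1.26.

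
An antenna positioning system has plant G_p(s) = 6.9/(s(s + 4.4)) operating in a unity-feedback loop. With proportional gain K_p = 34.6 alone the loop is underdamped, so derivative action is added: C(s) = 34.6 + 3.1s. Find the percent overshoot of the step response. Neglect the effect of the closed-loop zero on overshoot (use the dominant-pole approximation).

Forward path: (34.6 + 3.1s)·6.9/(s(s+4.4)). The closed-loop characteristic equation is s² + (4.4 + 6.9·3.1)s + 6.9·34.6 = 0.
That is s² + 25.79s + 238.7 = 0, so ω_n = 15.45 rad/s and ζ = 25.79/(2·15.45) = 0.8346.
%OS = 100·exp(−πζ/√(1−ζ²)) = 0.857%.

0.857%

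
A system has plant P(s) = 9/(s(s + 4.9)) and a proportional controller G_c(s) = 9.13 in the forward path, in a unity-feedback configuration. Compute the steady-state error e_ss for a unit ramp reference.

The loop has one pole at the origin (type 1). Velocity error constant K_v = lim_{s→0} s·G_c(s)P(s) = 9.13·9/4.9 = 16.77.
Steady-state error to a unit ramp: e_ss = 1/K_v = 0.0596.

0.0596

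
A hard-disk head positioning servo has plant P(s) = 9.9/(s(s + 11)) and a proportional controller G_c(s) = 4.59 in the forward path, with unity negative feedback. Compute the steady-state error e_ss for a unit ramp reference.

0.242

The loop has one pole at the origin (type 1). Velocity error constant K_v = lim_{s→0} s·G_c(s)P(s) = 4.59·9.9/11 = 4.131.
Steady-state error to a unit ramp: e_ss = 1/K_v = 0.242.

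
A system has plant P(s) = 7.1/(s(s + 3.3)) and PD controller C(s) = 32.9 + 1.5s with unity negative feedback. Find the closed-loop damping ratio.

Forward path: (32.9 + 1.5s)·7.1/(s(s+3.3)). The closed-loop characteristic equation is s² + (3.3 + 7.1·1.5)s + 7.1·32.9 = 0.
That is s² + 13.95s + 233.6 = 0, so ω_n = 15.28 rad/s and ζ = 13.95/(2·15.28) = 0.4564.

ζ = 0.456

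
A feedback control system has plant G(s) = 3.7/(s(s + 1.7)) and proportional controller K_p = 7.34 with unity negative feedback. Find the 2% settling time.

T_s ≈ 4.71 s

Closed-loop characteristic equation: s² + 1.7s + 27.16 = 0, so ω_n = 5.211 rad/s and ζ = 1.7/(2·5.211) = 0.1631.
2% settling time T_s ≈ 4/(ζω_n) = 4/0.85 = 4.71 s.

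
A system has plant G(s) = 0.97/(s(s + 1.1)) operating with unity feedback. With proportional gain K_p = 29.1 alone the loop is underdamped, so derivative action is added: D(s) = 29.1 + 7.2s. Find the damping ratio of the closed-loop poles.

ζ = 0.761

Forward path: (29.1 + 7.2s)·0.97/(s(s+1.1)). The closed-loop characteristic equation is s² + (1.1 + 0.97·7.2)s + 0.97·29.1 = 0.
That is s² + 8.084s + 28.23 = 0, so ω_n = 5.313 rad/s and ζ = 8.084/(2·5.313) = 0.7608.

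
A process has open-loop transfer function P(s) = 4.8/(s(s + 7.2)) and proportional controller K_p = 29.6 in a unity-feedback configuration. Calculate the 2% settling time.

T_s ≈ 1.11 s

The closed-loop denominator s² + 7.2s + 142.1 gives ω_n = √142.1 = 11.92 and ζ = 7.2/(2ω_n) = 0.302.
2% settling time T_s ≈ 4/(ζω_n) = 4/3.6 = 1.11 s.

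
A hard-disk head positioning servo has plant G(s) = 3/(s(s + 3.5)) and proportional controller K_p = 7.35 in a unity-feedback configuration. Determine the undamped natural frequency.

1 + K_p·G(s) = 0 gives s² + 3.5s + 22.05 = 0.
Matching s² + 2ζω_n s + ω_n²: ω_n = √22.05 = 4.696 rad/s and 2ζω_n = 3.5, so ζ = 3.5/(2·4.696) = 0.373.

ω_n = 4.7 rad/s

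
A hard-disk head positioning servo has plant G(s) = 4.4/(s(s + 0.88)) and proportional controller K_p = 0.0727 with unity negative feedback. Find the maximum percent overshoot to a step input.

Closed-loop characteristic equation: s² + 0.88s + 0.3199 = 0, so ω_n = 0.5656 rad/s and ζ = 0.88/(2·0.5656) = 0.778.
%OS = 100·exp(−πζ/√(1−ζ²)) = 100·exp(−π·0.778/√0.3948) = 2.04%.

2.04%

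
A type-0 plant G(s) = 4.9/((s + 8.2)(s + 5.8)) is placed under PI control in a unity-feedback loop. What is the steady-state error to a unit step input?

0

The PI controller's integrator makes the forward path type 1, so e_ss to a step is zero.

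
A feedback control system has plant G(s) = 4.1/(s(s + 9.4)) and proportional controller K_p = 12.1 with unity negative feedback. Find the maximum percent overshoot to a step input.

The closed-loop denominator s² + 9.4s + 49.61 gives ω_n = √49.61 = 7.043 and ζ = 9.4/(2ω_n) = 0.6673.
%OS = 100·exp(−πζ/√(1−ζ²)) = 100·exp(−π·0.6673/√0.5547) = 5.99%.

5.99%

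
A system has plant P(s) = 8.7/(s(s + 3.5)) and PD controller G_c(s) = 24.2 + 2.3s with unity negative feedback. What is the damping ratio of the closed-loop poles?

ζ = 0.81

Forward path: (24.2 + 2.3s)·8.7/(s(s+3.5)). The closed-loop characteristic equation is s² + (3.5 + 8.7·2.3)s + 8.7·24.2 = 0.
That is s² + 23.51s + 210.5 = 0, so ω_n = 14.51 rad/s and ζ = 23.51/(2·14.51) = 0.8101.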